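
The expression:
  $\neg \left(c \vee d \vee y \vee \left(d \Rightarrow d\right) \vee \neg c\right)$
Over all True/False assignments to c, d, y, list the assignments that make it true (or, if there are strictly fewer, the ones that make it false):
is never true.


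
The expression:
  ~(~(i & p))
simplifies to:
i & p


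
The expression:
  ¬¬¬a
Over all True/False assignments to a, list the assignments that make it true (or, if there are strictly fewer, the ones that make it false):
is true only for:
  a=False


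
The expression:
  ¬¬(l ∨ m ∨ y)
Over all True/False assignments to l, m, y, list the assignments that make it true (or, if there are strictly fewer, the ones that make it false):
is false only for:
  l=False, m=False, y=False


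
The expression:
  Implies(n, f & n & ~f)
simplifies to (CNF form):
~n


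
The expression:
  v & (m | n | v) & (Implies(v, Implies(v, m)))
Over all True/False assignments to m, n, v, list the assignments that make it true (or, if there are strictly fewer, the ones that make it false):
is true only for:
  m=True, n=False, v=True;
  m=True, n=True, v=True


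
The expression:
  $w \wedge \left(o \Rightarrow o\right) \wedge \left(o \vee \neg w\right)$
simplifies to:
$o \wedge w$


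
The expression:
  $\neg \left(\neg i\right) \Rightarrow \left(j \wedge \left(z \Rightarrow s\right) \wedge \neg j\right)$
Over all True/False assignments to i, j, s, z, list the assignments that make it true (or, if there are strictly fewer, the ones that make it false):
is true only for:
  i=False, j=False, s=False, z=False;
  i=False, j=False, s=False, z=True;
  i=False, j=False, s=True, z=False;
  i=False, j=False, s=True, z=True;
  i=False, j=True, s=False, z=False;
  i=False, j=True, s=False, z=True;
  i=False, j=True, s=True, z=False;
  i=False, j=True, s=True, z=True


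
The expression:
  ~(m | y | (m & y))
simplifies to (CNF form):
~m & ~y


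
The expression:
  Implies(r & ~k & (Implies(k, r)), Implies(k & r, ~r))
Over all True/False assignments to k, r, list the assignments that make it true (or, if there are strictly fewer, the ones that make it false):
is always true.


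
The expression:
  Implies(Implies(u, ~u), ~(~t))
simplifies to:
t | u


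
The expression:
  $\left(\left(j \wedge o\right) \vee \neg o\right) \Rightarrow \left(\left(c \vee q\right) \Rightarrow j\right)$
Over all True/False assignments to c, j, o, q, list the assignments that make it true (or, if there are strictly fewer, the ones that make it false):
is false only for:
  c=False, j=False, o=False, q=True;
  c=True, j=False, o=False, q=False;
  c=True, j=False, o=False, q=True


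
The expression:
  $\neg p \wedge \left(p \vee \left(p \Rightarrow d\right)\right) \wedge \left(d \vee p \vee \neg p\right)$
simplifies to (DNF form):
$\neg p$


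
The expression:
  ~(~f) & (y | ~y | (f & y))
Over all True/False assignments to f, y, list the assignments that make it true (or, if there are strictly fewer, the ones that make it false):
is true only for:
  f=True, y=False;
  f=True, y=True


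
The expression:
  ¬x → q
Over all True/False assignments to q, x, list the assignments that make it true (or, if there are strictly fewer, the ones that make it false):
is false only for:
  q=False, x=False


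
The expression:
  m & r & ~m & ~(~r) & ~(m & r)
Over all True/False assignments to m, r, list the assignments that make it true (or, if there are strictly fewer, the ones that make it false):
is never true.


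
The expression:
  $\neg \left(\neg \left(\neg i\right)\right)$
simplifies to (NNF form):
$\neg i$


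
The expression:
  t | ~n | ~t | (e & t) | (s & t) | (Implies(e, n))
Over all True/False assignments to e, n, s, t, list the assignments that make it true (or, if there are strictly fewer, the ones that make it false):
is always true.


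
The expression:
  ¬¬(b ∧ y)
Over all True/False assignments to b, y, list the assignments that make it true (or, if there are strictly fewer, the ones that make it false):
is true only for:
  b=True, y=True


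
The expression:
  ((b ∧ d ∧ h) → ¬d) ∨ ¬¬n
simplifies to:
n ∨ ¬b ∨ ¬d ∨ ¬h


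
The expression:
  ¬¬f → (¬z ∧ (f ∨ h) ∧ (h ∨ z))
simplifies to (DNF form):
(h ∧ ¬z) ∨ ¬f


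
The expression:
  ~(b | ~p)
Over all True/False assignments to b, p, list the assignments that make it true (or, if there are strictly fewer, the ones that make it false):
is true only for:
  b=False, p=True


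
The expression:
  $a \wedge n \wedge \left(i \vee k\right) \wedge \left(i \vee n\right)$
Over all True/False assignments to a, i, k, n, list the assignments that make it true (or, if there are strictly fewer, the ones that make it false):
is true only for:
  a=True, i=False, k=True, n=True;
  a=True, i=True, k=False, n=True;
  a=True, i=True, k=True, n=True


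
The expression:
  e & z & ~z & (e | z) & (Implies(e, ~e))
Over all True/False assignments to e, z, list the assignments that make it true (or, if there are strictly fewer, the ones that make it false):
is never true.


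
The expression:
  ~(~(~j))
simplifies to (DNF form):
~j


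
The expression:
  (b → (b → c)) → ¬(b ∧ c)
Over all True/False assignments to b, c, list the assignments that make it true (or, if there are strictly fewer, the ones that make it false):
is false only for:
  b=True, c=True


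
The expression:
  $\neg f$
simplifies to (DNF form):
$\neg f$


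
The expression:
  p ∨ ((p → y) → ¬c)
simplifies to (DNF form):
p ∨ ¬c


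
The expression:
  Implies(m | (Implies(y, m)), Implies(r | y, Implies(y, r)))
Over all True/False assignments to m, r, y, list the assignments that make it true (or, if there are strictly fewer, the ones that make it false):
is false only for:
  m=True, r=False, y=True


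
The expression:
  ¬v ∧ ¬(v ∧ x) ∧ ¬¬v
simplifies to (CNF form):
False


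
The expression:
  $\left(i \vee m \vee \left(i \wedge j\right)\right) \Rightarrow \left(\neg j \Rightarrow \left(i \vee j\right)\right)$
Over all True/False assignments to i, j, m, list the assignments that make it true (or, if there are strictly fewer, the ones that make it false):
is false only for:
  i=False, j=False, m=True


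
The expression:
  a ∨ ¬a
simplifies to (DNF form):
True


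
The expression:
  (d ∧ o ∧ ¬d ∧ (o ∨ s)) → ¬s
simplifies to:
True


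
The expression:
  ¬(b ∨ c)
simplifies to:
¬b ∧ ¬c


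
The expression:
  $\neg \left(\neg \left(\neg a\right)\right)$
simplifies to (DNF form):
$\neg a$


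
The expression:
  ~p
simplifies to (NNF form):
~p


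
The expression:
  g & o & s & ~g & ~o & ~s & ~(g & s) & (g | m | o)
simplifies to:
False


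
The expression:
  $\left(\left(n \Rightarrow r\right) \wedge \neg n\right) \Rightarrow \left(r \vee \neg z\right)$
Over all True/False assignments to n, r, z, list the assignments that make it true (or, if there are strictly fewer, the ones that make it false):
is false only for:
  n=False, r=False, z=True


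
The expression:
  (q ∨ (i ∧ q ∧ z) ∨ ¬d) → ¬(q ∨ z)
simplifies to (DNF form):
(d ∧ ¬q) ∨ (¬q ∧ ¬z)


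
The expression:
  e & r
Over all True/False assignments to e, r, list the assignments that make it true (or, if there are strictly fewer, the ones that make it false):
is true only for:
  e=True, r=True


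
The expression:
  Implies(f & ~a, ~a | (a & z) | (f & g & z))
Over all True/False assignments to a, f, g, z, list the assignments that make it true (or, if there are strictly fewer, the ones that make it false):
is always true.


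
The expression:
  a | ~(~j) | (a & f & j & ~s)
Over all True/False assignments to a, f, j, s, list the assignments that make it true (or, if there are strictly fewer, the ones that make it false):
is false only for:
  a=False, f=False, j=False, s=False;
  a=False, f=False, j=False, s=True;
  a=False, f=True, j=False, s=False;
  a=False, f=True, j=False, s=True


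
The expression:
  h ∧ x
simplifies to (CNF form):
h ∧ x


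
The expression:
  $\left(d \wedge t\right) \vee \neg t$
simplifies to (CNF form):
$d \vee \neg t$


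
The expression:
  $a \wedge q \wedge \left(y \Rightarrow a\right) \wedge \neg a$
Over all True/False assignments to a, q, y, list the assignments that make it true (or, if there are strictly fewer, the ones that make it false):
is never true.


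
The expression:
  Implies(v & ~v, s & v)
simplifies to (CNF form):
True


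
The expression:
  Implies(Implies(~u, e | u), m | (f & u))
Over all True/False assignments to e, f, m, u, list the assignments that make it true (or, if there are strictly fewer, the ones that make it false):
is false only for:
  e=False, f=False, m=False, u=True;
  e=True, f=False, m=False, u=False;
  e=True, f=False, m=False, u=True;
  e=True, f=True, m=False, u=False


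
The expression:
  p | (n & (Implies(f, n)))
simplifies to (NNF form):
n | p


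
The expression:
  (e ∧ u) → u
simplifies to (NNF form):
True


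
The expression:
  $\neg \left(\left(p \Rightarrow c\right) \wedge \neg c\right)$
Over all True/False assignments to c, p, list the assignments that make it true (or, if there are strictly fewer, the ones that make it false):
is false only for:
  c=False, p=False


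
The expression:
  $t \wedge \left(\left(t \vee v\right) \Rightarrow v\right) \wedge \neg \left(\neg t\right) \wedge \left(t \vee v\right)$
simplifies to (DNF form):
$t \wedge v$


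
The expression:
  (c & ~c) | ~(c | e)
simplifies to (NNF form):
~c & ~e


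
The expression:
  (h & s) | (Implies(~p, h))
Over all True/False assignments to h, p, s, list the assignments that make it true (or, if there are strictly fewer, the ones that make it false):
is false only for:
  h=False, p=False, s=False;
  h=False, p=False, s=True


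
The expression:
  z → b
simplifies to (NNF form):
b ∨ ¬z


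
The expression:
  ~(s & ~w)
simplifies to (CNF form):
w | ~s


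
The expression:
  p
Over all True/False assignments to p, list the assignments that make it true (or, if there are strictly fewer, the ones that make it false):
is true only for:
  p=True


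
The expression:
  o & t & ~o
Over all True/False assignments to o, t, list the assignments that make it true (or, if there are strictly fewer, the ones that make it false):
is never true.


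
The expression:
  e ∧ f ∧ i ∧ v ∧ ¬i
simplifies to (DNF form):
False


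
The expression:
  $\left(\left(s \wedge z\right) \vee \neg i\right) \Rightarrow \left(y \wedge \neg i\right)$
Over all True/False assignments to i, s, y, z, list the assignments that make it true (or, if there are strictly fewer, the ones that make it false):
is false only for:
  i=False, s=False, y=False, z=False;
  i=False, s=False, y=False, z=True;
  i=False, s=True, y=False, z=False;
  i=False, s=True, y=False, z=True;
  i=True, s=True, y=False, z=True;
  i=True, s=True, y=True, z=True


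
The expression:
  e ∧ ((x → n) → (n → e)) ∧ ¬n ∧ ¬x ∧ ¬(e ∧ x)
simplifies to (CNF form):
e ∧ ¬n ∧ ¬x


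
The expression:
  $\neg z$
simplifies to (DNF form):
$\neg z$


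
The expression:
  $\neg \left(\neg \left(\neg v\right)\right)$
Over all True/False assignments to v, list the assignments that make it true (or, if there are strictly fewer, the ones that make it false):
is true only for:
  v=False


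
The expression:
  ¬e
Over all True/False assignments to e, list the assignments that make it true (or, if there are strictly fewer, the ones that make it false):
is true only for:
  e=False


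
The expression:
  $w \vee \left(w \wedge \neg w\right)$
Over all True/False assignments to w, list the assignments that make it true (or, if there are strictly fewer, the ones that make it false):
is true only for:
  w=True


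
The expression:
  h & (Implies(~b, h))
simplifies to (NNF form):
h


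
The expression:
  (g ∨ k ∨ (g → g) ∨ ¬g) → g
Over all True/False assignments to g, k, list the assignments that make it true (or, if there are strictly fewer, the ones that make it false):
is true only for:
  g=True, k=False;
  g=True, k=True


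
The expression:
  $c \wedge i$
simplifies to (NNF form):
$c \wedge i$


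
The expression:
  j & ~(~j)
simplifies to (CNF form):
j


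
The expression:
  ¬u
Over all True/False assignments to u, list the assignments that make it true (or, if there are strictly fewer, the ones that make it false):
is true only for:
  u=False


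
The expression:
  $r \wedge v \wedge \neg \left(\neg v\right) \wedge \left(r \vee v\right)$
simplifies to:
$r \wedge v$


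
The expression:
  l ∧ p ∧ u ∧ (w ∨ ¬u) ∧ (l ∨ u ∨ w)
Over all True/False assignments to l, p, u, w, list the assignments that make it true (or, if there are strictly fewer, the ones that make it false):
is true only for:
  l=True, p=True, u=True, w=True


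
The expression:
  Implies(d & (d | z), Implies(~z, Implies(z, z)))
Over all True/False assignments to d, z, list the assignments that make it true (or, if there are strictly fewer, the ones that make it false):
is always true.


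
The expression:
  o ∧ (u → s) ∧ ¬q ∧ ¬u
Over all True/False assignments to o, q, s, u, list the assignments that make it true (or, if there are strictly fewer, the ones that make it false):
is true only for:
  o=True, q=False, s=False, u=False;
  o=True, q=False, s=True, u=False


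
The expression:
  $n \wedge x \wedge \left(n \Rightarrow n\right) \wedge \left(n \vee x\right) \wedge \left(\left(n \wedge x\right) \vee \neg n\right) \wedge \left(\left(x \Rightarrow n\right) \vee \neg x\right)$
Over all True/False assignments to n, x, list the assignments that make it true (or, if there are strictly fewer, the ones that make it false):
is true only for:
  n=True, x=True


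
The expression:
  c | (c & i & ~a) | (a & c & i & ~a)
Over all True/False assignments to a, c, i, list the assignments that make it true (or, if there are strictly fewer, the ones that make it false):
is true only for:
  a=False, c=True, i=False;
  a=False, c=True, i=True;
  a=True, c=True, i=False;
  a=True, c=True, i=True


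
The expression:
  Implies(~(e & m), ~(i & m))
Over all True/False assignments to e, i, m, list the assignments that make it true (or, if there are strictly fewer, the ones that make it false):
is false only for:
  e=False, i=True, m=True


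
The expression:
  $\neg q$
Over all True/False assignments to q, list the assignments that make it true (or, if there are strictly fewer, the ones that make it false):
is true only for:
  q=False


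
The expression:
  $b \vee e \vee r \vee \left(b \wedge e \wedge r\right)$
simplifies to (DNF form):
$b \vee e \vee r$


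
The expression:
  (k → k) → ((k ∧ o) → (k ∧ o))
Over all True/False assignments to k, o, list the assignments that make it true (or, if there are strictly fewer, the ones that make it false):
is always true.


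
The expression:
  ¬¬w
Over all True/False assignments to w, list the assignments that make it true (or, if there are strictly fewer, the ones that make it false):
is true only for:
  w=True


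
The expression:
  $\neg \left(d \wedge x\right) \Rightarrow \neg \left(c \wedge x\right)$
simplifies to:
$d \vee \neg c \vee \neg x$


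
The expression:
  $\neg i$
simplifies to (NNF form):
$\neg i$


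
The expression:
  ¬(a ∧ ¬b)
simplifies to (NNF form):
b ∨ ¬a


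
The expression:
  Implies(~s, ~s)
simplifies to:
True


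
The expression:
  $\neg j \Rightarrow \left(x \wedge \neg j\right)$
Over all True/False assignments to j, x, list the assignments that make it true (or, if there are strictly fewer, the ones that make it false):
is false only for:
  j=False, x=False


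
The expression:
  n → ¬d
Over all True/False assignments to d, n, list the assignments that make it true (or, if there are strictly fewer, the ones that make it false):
is false only for:
  d=True, n=True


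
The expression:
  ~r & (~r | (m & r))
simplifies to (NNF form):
~r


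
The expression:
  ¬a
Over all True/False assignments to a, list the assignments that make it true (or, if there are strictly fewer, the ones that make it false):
is true only for:
  a=False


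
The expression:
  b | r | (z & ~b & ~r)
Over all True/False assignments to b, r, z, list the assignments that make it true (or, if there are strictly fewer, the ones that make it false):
is false only for:
  b=False, r=False, z=False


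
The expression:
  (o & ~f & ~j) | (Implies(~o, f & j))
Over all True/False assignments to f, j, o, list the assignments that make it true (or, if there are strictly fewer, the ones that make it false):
is false only for:
  f=False, j=False, o=False;
  f=False, j=True, o=False;
  f=True, j=False, o=False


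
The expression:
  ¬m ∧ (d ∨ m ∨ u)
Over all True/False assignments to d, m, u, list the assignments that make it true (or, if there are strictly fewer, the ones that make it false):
is true only for:
  d=False, m=False, u=True;
  d=True, m=False, u=False;
  d=True, m=False, u=True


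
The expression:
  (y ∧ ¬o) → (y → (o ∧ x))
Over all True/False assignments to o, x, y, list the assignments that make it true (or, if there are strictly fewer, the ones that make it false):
is false only for:
  o=False, x=False, y=True;
  o=False, x=True, y=True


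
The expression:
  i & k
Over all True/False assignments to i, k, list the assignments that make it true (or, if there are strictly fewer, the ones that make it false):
is true only for:
  i=True, k=True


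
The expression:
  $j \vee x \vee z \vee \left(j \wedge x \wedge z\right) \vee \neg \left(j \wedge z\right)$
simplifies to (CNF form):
$\text{True}$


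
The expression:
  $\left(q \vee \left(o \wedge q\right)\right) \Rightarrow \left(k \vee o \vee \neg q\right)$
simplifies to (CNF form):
$k \vee o \vee \neg q$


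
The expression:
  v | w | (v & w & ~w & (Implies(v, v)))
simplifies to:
v | w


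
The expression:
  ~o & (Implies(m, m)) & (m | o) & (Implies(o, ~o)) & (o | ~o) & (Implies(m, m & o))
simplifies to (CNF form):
False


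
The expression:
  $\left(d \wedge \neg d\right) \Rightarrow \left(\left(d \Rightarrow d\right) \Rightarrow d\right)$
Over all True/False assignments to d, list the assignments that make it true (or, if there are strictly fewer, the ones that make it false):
is always true.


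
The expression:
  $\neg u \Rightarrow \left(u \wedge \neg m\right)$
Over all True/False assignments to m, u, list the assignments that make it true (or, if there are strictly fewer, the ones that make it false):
is true only for:
  m=False, u=True;
  m=True, u=True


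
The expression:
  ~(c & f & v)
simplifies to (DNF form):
~c | ~f | ~v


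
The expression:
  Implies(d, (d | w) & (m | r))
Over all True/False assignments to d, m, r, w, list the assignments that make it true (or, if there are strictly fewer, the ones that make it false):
is false only for:
  d=True, m=False, r=False, w=False;
  d=True, m=False, r=False, w=True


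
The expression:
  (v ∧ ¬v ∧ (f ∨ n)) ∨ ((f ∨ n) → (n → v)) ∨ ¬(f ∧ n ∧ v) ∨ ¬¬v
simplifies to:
True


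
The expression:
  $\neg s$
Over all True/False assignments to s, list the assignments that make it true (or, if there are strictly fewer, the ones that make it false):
is true only for:
  s=False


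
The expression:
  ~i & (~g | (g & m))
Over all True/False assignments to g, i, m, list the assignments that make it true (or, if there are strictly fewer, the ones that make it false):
is true only for:
  g=False, i=False, m=False;
  g=False, i=False, m=True;
  g=True, i=False, m=True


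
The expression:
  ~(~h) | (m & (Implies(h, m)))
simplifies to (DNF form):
h | m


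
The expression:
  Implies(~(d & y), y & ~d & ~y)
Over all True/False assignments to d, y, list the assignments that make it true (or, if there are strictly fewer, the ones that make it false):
is true only for:
  d=True, y=True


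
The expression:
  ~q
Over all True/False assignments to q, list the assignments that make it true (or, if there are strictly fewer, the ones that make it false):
is true only for:
  q=False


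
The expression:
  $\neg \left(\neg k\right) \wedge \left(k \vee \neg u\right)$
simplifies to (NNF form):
$k$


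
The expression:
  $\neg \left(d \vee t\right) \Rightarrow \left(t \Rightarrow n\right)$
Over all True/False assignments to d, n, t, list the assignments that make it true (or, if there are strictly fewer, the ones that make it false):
is always true.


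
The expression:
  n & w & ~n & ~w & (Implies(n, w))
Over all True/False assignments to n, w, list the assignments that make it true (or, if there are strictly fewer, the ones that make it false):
is never true.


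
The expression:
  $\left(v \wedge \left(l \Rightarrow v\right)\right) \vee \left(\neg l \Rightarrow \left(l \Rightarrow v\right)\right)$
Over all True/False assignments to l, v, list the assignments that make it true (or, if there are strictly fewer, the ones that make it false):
is always true.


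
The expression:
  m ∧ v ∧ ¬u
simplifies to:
m ∧ v ∧ ¬u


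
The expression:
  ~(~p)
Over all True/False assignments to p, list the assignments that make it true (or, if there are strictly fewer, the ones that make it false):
is true only for:
  p=True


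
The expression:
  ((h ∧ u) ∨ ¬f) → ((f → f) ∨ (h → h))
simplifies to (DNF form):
True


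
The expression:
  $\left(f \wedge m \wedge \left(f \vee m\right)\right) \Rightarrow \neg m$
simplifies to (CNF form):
$\neg f \vee \neg m$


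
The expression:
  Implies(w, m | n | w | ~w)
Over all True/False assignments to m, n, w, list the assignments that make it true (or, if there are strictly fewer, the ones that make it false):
is always true.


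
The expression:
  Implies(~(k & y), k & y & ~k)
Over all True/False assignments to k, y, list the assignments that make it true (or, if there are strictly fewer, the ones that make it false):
is true only for:
  k=True, y=True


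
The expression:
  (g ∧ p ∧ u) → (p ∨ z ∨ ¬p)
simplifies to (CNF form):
True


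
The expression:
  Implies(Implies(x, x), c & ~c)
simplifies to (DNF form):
False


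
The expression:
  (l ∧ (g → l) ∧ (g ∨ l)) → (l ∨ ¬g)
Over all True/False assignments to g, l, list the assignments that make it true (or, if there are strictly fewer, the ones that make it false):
is always true.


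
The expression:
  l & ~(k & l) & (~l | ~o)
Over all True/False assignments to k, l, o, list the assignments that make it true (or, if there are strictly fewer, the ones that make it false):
is true only for:
  k=False, l=True, o=False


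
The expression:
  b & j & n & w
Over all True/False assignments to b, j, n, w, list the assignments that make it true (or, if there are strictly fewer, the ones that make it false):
is true only for:
  b=True, j=True, n=True, w=True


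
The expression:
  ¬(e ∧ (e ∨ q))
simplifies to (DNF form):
¬e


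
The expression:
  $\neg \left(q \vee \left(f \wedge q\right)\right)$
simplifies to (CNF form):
$\neg q$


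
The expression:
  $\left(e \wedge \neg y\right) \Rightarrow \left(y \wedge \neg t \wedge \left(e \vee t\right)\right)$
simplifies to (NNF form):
$y \vee \neg e$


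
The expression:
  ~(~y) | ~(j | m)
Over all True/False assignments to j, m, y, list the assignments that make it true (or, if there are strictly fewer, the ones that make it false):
is false only for:
  j=False, m=True, y=False;
  j=True, m=False, y=False;
  j=True, m=True, y=False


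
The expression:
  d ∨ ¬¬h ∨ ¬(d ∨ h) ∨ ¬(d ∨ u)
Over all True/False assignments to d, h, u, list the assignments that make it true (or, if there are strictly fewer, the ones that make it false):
is always true.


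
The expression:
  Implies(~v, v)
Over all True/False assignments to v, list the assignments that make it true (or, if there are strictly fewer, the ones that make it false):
is true only for:
  v=True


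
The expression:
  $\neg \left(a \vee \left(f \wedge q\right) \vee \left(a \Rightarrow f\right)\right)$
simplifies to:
$\text{False}$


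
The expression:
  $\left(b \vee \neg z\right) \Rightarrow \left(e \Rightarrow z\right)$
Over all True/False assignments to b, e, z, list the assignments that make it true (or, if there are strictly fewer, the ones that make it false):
is false only for:
  b=False, e=True, z=False;
  b=True, e=True, z=False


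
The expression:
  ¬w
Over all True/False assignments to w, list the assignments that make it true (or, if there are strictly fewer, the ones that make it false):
is true only for:
  w=False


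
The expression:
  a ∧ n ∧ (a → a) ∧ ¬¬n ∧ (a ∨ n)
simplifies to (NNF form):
a ∧ n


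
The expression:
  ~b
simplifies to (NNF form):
~b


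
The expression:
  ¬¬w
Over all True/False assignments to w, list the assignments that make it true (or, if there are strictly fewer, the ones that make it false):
is true only for:
  w=True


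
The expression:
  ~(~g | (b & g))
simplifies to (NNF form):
g & ~b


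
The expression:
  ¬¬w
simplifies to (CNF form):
w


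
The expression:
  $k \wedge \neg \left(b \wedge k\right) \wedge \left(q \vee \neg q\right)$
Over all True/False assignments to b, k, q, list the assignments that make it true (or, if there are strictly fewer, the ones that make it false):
is true only for:
  b=False, k=True, q=False;
  b=False, k=True, q=True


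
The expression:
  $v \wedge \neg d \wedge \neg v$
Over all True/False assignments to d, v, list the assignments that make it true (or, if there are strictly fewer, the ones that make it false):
is never true.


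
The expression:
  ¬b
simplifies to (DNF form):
¬b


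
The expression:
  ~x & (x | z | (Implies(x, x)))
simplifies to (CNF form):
~x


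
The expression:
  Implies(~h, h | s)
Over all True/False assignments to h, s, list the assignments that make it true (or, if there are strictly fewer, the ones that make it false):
is false only for:
  h=False, s=False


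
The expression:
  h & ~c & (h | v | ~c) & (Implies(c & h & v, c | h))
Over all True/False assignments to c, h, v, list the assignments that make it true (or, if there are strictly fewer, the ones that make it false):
is true only for:
  c=False, h=True, v=False;
  c=False, h=True, v=True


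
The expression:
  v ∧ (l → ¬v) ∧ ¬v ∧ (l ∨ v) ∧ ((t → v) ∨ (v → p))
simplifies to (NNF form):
False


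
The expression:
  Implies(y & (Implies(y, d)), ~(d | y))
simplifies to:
~d | ~y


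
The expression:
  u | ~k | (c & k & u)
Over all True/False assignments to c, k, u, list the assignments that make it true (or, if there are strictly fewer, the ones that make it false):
is false only for:
  c=False, k=True, u=False;
  c=True, k=True, u=False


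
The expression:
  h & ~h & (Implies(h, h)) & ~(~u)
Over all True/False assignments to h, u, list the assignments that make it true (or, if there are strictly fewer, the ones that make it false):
is never true.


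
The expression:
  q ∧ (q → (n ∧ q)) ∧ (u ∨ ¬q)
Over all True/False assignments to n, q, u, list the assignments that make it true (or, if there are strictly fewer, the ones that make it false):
is true only for:
  n=True, q=True, u=True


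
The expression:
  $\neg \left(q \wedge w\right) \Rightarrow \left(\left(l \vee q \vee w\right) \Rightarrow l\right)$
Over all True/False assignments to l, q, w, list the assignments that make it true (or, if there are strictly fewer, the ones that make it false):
is false only for:
  l=False, q=False, w=True;
  l=False, q=True, w=False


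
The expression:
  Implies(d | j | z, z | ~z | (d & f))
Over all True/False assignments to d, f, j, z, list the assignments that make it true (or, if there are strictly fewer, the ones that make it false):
is always true.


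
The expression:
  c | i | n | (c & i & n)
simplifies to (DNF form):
c | i | n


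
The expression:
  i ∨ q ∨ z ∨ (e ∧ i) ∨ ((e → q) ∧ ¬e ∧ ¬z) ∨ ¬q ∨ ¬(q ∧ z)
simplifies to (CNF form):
True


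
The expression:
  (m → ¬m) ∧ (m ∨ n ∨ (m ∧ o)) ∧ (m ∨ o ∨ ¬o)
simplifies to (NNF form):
n ∧ ¬m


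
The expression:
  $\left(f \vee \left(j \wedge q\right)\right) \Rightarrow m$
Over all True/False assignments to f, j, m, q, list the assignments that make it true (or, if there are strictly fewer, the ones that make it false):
is false only for:
  f=False, j=True, m=False, q=True;
  f=True, j=False, m=False, q=False;
  f=True, j=False, m=False, q=True;
  f=True, j=True, m=False, q=False;
  f=True, j=True, m=False, q=True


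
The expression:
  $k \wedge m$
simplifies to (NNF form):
$k \wedge m$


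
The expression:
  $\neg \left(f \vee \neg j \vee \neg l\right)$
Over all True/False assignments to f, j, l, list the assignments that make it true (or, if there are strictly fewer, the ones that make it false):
is true only for:
  f=False, j=True, l=True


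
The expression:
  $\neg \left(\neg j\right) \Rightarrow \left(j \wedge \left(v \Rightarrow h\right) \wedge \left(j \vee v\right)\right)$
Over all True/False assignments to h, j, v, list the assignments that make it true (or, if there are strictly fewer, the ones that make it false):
is false only for:
  h=False, j=True, v=True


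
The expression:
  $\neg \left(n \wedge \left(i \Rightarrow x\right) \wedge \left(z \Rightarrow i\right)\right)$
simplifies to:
$\left(i \wedge \neg x\right) \vee \left(z \wedge \neg i\right) \vee \neg n$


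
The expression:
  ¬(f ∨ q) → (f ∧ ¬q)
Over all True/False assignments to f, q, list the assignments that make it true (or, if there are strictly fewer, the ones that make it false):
is false only for:
  f=False, q=False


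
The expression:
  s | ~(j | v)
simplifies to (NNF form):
s | (~j & ~v)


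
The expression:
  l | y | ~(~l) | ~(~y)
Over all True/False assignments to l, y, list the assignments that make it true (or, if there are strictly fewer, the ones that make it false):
is false only for:
  l=False, y=False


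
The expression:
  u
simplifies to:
u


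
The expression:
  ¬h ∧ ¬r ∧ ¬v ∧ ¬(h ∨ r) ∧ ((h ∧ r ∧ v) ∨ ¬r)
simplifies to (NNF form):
¬h ∧ ¬r ∧ ¬v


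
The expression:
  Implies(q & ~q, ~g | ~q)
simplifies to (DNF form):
True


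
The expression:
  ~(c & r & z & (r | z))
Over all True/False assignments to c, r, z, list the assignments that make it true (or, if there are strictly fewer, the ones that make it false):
is false only for:
  c=True, r=True, z=True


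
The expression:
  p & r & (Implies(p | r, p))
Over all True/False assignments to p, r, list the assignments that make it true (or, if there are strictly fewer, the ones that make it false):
is true only for:
  p=True, r=True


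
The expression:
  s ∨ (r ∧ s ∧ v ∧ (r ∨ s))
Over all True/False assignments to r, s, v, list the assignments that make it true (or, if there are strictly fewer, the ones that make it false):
is true only for:
  r=False, s=True, v=False;
  r=False, s=True, v=True;
  r=True, s=True, v=False;
  r=True, s=True, v=True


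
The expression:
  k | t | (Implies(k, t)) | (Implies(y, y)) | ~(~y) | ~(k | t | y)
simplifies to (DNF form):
True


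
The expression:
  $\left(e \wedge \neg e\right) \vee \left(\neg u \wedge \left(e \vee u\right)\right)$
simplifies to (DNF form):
$e \wedge \neg u$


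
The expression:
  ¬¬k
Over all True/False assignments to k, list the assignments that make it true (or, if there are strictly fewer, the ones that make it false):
is true only for:
  k=True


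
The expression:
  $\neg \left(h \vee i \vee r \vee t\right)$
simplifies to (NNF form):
$\neg h \wedge \neg i \wedge \neg r \wedge \neg t$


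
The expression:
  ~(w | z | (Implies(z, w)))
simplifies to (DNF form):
False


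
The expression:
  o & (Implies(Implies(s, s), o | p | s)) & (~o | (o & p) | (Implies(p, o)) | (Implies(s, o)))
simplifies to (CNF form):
o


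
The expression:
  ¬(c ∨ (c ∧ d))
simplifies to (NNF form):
¬c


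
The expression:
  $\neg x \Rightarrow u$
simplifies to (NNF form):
$u \vee x$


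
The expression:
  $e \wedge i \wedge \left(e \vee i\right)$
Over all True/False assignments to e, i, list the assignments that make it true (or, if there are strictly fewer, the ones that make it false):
is true only for:
  e=True, i=True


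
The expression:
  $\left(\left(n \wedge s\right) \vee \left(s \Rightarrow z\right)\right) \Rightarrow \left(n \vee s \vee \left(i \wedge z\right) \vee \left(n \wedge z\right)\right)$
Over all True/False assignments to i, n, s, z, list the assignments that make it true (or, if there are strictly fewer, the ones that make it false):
is false only for:
  i=False, n=False, s=False, z=False;
  i=False, n=False, s=False, z=True;
  i=True, n=False, s=False, z=False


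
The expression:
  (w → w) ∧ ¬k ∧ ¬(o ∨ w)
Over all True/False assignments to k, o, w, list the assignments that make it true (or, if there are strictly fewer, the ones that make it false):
is true only for:
  k=False, o=False, w=False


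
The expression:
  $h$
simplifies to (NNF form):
$h$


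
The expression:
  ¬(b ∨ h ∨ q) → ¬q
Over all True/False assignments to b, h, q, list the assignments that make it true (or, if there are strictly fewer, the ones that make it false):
is always true.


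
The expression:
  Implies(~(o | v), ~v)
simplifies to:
True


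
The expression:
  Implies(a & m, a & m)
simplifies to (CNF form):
True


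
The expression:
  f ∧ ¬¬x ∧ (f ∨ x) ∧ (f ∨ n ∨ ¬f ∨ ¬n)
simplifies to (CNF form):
f ∧ x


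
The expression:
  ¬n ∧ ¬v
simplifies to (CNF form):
¬n ∧ ¬v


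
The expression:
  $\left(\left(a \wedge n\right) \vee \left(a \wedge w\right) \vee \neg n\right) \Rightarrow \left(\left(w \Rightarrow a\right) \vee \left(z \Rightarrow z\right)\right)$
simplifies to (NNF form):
$\text{True}$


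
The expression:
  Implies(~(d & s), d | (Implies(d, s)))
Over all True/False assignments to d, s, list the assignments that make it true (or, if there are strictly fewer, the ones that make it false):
is always true.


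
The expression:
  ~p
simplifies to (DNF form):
~p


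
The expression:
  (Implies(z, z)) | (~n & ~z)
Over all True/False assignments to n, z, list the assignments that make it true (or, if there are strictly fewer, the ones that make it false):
is always true.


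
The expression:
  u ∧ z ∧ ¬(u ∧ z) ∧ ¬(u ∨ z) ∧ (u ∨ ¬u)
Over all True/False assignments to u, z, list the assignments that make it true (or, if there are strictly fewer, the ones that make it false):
is never true.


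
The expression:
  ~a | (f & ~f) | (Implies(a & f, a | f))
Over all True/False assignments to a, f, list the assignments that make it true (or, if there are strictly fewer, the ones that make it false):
is always true.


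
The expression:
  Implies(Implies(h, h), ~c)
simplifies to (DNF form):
~c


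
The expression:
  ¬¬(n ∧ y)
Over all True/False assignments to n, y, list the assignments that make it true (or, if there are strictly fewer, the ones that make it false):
is true only for:
  n=True, y=True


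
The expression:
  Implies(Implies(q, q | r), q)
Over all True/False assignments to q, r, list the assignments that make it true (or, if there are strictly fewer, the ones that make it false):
is true only for:
  q=True, r=False;
  q=True, r=True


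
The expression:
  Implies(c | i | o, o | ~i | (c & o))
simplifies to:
o | ~i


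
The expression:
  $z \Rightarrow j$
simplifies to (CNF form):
$j \vee \neg z$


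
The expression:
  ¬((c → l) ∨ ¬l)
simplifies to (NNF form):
False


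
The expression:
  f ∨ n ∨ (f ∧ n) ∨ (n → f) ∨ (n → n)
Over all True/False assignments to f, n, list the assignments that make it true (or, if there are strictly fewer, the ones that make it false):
is always true.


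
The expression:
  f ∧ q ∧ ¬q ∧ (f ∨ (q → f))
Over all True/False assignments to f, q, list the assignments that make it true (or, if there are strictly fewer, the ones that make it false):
is never true.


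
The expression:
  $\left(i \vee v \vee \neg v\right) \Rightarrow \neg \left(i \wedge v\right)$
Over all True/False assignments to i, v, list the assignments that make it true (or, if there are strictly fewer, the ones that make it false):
is false only for:
  i=True, v=True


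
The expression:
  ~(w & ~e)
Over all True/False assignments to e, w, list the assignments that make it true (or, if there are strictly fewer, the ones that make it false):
is false only for:
  e=False, w=True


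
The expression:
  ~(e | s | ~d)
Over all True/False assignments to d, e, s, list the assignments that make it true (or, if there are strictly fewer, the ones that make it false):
is true only for:
  d=True, e=False, s=False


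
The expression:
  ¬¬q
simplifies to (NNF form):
q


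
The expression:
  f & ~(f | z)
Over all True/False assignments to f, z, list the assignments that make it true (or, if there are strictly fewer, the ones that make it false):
is never true.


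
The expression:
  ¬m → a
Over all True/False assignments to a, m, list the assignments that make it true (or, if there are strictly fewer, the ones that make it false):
is false only for:
  a=False, m=False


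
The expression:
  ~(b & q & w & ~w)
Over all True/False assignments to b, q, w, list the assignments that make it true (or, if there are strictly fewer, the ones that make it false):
is always true.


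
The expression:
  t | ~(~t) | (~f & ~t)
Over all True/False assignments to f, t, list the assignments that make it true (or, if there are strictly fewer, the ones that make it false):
is false only for:
  f=True, t=False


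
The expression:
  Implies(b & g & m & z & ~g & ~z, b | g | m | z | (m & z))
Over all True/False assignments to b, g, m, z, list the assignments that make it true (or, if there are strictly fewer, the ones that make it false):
is always true.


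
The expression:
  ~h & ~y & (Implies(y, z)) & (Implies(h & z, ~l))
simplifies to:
~h & ~y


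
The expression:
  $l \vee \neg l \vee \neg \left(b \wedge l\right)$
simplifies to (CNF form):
$\text{True}$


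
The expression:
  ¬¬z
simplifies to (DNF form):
z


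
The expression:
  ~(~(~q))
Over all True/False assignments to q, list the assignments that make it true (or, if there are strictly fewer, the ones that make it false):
is true only for:
  q=False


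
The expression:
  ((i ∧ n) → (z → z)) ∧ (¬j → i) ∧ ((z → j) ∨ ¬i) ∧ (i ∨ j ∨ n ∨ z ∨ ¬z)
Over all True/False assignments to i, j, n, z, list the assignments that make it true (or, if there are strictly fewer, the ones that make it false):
is false only for:
  i=False, j=False, n=False, z=False;
  i=False, j=False, n=False, z=True;
  i=False, j=False, n=True, z=False;
  i=False, j=False, n=True, z=True;
  i=True, j=False, n=False, z=True;
  i=True, j=False, n=True, z=True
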